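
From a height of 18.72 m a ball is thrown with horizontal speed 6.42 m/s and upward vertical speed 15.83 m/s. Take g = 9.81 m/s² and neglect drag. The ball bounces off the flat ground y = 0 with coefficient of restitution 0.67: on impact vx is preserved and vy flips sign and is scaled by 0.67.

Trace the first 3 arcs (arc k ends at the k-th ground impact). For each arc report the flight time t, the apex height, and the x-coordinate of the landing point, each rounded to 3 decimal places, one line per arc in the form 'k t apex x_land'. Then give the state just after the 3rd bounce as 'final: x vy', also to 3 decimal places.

1 4.148 31.492 26.627
2 3.395 14.137 48.425
3 2.275 6.346 63.030
final: 63.030 7.476

Arc 1: start y=18.720, vy=15.830 → t=4.148, apex=31.492, x_land=26.627, impact vy=-24.857
  bounce: vy ← 0.67·24.857 = 16.654
Arc 2: start y=0.000, vy=16.654 → t=3.395, apex=14.137, x_land=48.425, impact vy=-16.654
  bounce: vy ← 0.67·16.654 = 11.158
Arc 3: start y=0.000, vy=11.158 → t=2.275, apex=6.346, x_land=63.030, impact vy=-11.158
  bounce: vy ← 0.67·11.158 = 7.476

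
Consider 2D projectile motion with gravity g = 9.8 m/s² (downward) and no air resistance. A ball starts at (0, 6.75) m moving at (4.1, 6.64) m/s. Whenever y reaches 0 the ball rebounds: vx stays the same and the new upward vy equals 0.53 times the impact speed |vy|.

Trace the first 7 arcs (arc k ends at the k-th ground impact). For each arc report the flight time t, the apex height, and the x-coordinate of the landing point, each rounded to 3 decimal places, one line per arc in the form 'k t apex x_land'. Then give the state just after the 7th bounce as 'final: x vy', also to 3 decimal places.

Arc 1: start y=6.750, vy=6.640 → t=2.033, apex=8.999, x_land=8.334, impact vy=-13.281
  bounce: vy ← 0.53·13.281 = 7.039
Arc 2: start y=0.000, vy=7.039 → t=1.437, apex=2.528, x_land=14.224, impact vy=-7.039
  bounce: vy ← 0.53·7.039 = 3.731
Arc 3: start y=0.000, vy=3.731 → t=0.761, apex=0.710, x_land=17.346, impact vy=-3.731
  bounce: vy ← 0.53·3.731 = 1.977
Arc 4: start y=0.000, vy=1.977 → t=0.404, apex=0.199, x_land=19.000, impact vy=-1.977
  bounce: vy ← 0.53·1.977 = 1.048
Arc 5: start y=0.000, vy=1.048 → t=0.214, apex=0.056, x_land=19.877, impact vy=-1.048
  bounce: vy ← 0.53·1.048 = 0.555
Arc 6: start y=0.000, vy=0.555 → t=0.113, apex=0.016, x_land=20.342, impact vy=-0.555
  bounce: vy ← 0.53·0.555 = 0.294
Arc 7: start y=0.000, vy=0.294 → t=0.060, apex=0.004, x_land=20.588, impact vy=-0.294
  bounce: vy ← 0.53·0.294 = 0.156

1 2.033 8.999 8.334
2 1.437 2.528 14.224
3 0.761 0.710 17.346
4 0.404 0.199 19.000
5 0.214 0.056 19.877
6 0.113 0.016 20.342
7 0.060 0.004 20.588
final: 20.588 0.156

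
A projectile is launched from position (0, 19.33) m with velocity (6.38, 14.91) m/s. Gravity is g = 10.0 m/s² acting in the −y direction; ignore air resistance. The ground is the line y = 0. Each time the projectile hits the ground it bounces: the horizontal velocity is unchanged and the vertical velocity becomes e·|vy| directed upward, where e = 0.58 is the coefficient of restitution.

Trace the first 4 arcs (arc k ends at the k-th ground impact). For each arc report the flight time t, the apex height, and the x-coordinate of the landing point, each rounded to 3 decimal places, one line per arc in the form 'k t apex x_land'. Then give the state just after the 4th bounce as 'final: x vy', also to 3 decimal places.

1 3.959 30.445 25.256
2 2.862 10.242 43.518
3 1.660 3.445 54.110
4 0.963 1.159 60.254
final: 60.254 2.792

Arc 1: start y=19.330, vy=14.910 → t=3.959, apex=30.445, x_land=25.256, impact vy=-24.676
  bounce: vy ← 0.58·24.676 = 14.312
Arc 2: start y=0.000, vy=14.312 → t=2.862, apex=10.242, x_land=43.518, impact vy=-14.312
  bounce: vy ← 0.58·14.312 = 8.301
Arc 3: start y=0.000, vy=8.301 → t=1.660, apex=3.445, x_land=54.110, impact vy=-8.301
  bounce: vy ← 0.58·8.301 = 4.815
Arc 4: start y=0.000, vy=4.815 → t=0.963, apex=1.159, x_land=60.254, impact vy=-4.815
  bounce: vy ← 0.58·4.815 = 2.792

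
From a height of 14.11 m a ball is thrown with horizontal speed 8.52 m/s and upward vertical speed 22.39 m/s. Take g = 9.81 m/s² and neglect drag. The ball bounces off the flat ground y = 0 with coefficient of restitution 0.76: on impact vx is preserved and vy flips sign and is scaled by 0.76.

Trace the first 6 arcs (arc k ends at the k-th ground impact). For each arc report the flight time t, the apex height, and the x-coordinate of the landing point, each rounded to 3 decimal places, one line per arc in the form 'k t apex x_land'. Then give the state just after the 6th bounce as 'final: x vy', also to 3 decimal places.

1 5.126 39.661 43.673
2 4.322 22.908 80.498
3 3.285 13.232 108.485
4 2.497 7.643 129.756
5 1.897 4.414 145.921
6 1.442 2.550 158.207
final: 158.207 5.375

Arc 1: start y=14.110, vy=22.390 → t=5.126, apex=39.661, x_land=43.673, impact vy=-27.895
  bounce: vy ← 0.76·27.895 = 21.200
Arc 2: start y=0.000, vy=21.200 → t=4.322, apex=22.908, x_land=80.498, impact vy=-21.200
  bounce: vy ← 0.76·21.200 = 16.112
Arc 3: start y=0.000, vy=16.112 → t=3.285, apex=13.232, x_land=108.485, impact vy=-16.112
  bounce: vy ← 0.76·16.112 = 12.245
Arc 4: start y=0.000, vy=12.245 → t=2.497, apex=7.643, x_land=129.756, impact vy=-12.245
  bounce: vy ← 0.76·12.245 = 9.306
Arc 5: start y=0.000, vy=9.306 → t=1.897, apex=4.414, x_land=145.921, impact vy=-9.306
  bounce: vy ← 0.76·9.306 = 7.073
Arc 6: start y=0.000, vy=7.073 → t=1.442, apex=2.550, x_land=158.207, impact vy=-7.073
  bounce: vy ← 0.76·7.073 = 5.375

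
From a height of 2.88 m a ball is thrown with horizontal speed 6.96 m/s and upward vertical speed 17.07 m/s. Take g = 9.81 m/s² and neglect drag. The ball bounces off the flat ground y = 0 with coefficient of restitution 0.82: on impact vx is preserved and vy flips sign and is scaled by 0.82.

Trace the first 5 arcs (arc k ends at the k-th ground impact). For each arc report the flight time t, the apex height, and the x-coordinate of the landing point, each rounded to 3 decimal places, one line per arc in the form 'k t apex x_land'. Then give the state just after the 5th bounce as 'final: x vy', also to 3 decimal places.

1 3.641 17.731 25.344
2 3.118 11.923 47.046
3 2.557 8.017 64.842
4 2.097 5.390 79.435
5 1.719 3.625 91.401
final: 91.401 6.915

Arc 1: start y=2.880, vy=17.070 → t=3.641, apex=17.731, x_land=25.344, impact vy=-18.652
  bounce: vy ← 0.82·18.652 = 15.294
Arc 2: start y=0.000, vy=15.294 → t=3.118, apex=11.923, x_land=47.046, impact vy=-15.294
  bounce: vy ← 0.82·15.294 = 12.541
Arc 3: start y=0.000, vy=12.541 → t=2.557, apex=8.017, x_land=64.842, impact vy=-12.541
  bounce: vy ← 0.82·12.541 = 10.284
Arc 4: start y=0.000, vy=10.284 → t=2.097, apex=5.390, x_land=79.435, impact vy=-10.284
  bounce: vy ← 0.82·10.284 = 8.433
Arc 5: start y=0.000, vy=8.433 → t=1.719, apex=3.625, x_land=91.401, impact vy=-8.433
  bounce: vy ← 0.82·8.433 = 6.915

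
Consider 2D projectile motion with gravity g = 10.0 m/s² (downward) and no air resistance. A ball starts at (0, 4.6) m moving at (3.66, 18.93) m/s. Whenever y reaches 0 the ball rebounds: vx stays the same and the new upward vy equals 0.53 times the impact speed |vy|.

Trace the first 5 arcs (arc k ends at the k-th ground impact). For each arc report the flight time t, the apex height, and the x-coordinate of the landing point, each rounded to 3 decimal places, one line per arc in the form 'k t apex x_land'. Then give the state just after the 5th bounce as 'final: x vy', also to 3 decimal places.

Arc 1: start y=4.600, vy=18.930 → t=4.015, apex=22.517, x_land=14.695, impact vy=-21.221
  bounce: vy ← 0.53·21.221 = 11.247
Arc 2: start y=0.000, vy=11.247 → t=2.249, apex=6.325, x_land=22.928, impact vy=-11.247
  bounce: vy ← 0.53·11.247 = 5.961
Arc 3: start y=0.000, vy=5.961 → t=1.192, apex=1.777, x_land=27.292, impact vy=-5.961
  bounce: vy ← 0.53·5.961 = 3.159
Arc 4: start y=0.000, vy=3.159 → t=0.632, apex=0.499, x_land=29.605, impact vy=-3.159
  bounce: vy ← 0.53·3.159 = 1.674
Arc 5: start y=0.000, vy=1.674 → t=0.335, apex=0.140, x_land=30.830, impact vy=-1.674
  bounce: vy ← 0.53·1.674 = 0.887

1 4.015 22.517 14.695
2 2.249 6.325 22.928
3 1.192 1.777 27.292
4 0.632 0.499 29.605
5 0.335 0.140 30.830
final: 30.830 0.887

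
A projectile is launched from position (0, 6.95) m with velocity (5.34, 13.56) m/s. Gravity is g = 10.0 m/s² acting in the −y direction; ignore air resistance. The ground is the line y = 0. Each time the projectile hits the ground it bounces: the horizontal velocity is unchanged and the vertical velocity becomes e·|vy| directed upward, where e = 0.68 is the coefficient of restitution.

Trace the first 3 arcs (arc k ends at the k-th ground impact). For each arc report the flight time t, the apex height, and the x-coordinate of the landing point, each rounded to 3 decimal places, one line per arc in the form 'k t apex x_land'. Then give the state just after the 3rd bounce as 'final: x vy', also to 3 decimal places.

Arc 1: start y=6.950, vy=13.560 → t=3.153, apex=16.144, x_land=16.836, impact vy=-17.969
  bounce: vy ← 0.68·17.969 = 12.219
Arc 2: start y=0.000, vy=12.219 → t=2.444, apex=7.465, x_land=29.886, impact vy=-12.219
  bounce: vy ← 0.68·12.219 = 8.309
Arc 3: start y=0.000, vy=8.309 → t=1.662, apex=3.452, x_land=38.760, impact vy=-8.309
  bounce: vy ← 0.68·8.309 = 5.650

1 3.153 16.144 16.836
2 2.444 7.465 29.886
3 1.662 3.452 38.760
final: 38.760 5.650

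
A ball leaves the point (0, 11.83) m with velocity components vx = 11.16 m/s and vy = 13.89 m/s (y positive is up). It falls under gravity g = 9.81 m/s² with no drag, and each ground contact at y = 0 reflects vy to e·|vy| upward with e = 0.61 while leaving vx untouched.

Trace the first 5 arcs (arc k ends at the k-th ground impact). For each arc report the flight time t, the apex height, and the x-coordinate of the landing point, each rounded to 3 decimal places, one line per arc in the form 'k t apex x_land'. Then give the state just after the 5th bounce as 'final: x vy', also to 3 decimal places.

1 3.517 21.663 39.255
2 2.564 8.061 67.868
3 1.564 2.999 85.322
4 0.954 1.116 95.969
5 0.582 0.415 102.464
final: 102.464 1.741

Arc 1: start y=11.830, vy=13.890 → t=3.517, apex=21.663, x_land=39.255, impact vy=-20.616
  bounce: vy ← 0.61·20.616 = 12.576
Arc 2: start y=0.000, vy=12.576 → t=2.564, apex=8.061, x_land=67.868, impact vy=-12.576
  bounce: vy ← 0.61·12.576 = 7.671
Arc 3: start y=0.000, vy=7.671 → t=1.564, apex=2.999, x_land=85.322, impact vy=-7.671
  bounce: vy ← 0.61·7.671 = 4.680
Arc 4: start y=0.000, vy=4.680 → t=0.954, apex=1.116, x_land=95.969, impact vy=-4.680
  bounce: vy ← 0.61·4.680 = 2.855
Arc 5: start y=0.000, vy=2.855 → t=0.582, apex=0.415, x_land=102.464, impact vy=-2.855
  bounce: vy ← 0.61·2.855 = 1.741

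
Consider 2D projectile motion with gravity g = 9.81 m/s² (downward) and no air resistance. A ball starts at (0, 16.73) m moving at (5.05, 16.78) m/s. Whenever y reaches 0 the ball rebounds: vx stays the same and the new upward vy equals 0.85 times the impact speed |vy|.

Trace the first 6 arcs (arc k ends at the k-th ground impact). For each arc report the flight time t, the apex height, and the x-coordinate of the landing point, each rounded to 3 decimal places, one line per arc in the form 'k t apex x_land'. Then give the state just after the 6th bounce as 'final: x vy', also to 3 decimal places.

1 4.228 31.081 21.350
2 4.279 22.456 42.961
3 3.637 16.225 61.330
4 3.092 11.722 76.944
5 2.628 8.469 90.215
6 2.234 6.119 101.496
final: 101.496 9.313

Arc 1: start y=16.730, vy=16.780 → t=4.228, apex=31.081, x_land=21.350, impact vy=-24.694
  bounce: vy ← 0.85·24.694 = 20.990
Arc 2: start y=0.000, vy=20.990 → t=4.279, apex=22.456, x_land=42.961, impact vy=-20.990
  bounce: vy ← 0.85·20.990 = 17.842
Arc 3: start y=0.000, vy=17.842 → t=3.637, apex=16.225, x_land=61.330, impact vy=-17.842
  bounce: vy ← 0.85·17.842 = 15.165
Arc 4: start y=0.000, vy=15.165 → t=3.092, apex=11.722, x_land=76.944, impact vy=-15.165
  bounce: vy ← 0.85·15.165 = 12.891
Arc 5: start y=0.000, vy=12.891 → t=2.628, apex=8.469, x_land=90.215, impact vy=-12.891
  bounce: vy ← 0.85·12.891 = 10.957
Arc 6: start y=0.000, vy=10.957 → t=2.234, apex=6.119, x_land=101.496, impact vy=-10.957
  bounce: vy ← 0.85·10.957 = 9.313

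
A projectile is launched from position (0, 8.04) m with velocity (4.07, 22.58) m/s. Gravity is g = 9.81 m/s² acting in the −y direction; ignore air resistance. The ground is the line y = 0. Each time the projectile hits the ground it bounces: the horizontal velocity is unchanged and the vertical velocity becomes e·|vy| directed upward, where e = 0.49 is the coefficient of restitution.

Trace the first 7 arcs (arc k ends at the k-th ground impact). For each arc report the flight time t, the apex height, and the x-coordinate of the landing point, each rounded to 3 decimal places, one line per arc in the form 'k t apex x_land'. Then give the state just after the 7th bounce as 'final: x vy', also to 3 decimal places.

1 4.936 34.027 20.088
2 2.581 8.170 30.593
3 1.265 1.962 35.741
4 0.620 0.471 38.263
5 0.304 0.113 39.499
6 0.149 0.027 40.105
7 0.073 0.007 40.401
final: 40.401 0.175

Arc 1: start y=8.040, vy=22.580 → t=4.936, apex=34.027, x_land=20.088, impact vy=-25.838
  bounce: vy ← 0.49·25.838 = 12.661
Arc 2: start y=0.000, vy=12.661 → t=2.581, apex=8.170, x_land=30.593, impact vy=-12.661
  bounce: vy ← 0.49·12.661 = 6.204
Arc 3: start y=0.000, vy=6.204 → t=1.265, apex=1.962, x_land=35.741, impact vy=-6.204
  bounce: vy ← 0.49·6.204 = 3.040
Arc 4: start y=0.000, vy=3.040 → t=0.620, apex=0.471, x_land=38.263, impact vy=-3.040
  bounce: vy ← 0.49·3.040 = 1.490
Arc 5: start y=0.000, vy=1.490 → t=0.304, apex=0.113, x_land=39.499, impact vy=-1.490
  bounce: vy ← 0.49·1.490 = 0.730
Arc 6: start y=0.000, vy=0.730 → t=0.149, apex=0.027, x_land=40.105, impact vy=-0.730
  bounce: vy ← 0.49·0.730 = 0.358
Arc 7: start y=0.000, vy=0.358 → t=0.073, apex=0.007, x_land=40.401, impact vy=-0.358
  bounce: vy ← 0.49·0.358 = 0.175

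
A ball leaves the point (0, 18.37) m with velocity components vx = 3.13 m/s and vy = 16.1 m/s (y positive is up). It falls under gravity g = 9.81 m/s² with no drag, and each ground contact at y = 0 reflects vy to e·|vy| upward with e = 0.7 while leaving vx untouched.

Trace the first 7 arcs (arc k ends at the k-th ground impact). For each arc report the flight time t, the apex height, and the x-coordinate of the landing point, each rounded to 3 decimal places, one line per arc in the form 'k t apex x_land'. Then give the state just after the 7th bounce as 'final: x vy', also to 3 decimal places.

1 4.179 31.582 13.079
2 3.552 15.475 24.198
3 2.487 7.583 31.982
4 1.741 3.716 37.430
5 1.218 1.821 41.244
6 0.853 0.892 43.913
7 0.597 0.437 45.782
final: 45.782 2.050

Arc 1: start y=18.370, vy=16.100 → t=4.179, apex=31.582, x_land=13.079, impact vy=-24.892
  bounce: vy ← 0.7·24.892 = 17.425
Arc 2: start y=0.000, vy=17.425 → t=3.552, apex=15.475, x_land=24.198, impact vy=-17.425
  bounce: vy ← 0.7·17.425 = 12.197
Arc 3: start y=0.000, vy=12.197 → t=2.487, apex=7.583, x_land=31.982, impact vy=-12.197
  bounce: vy ← 0.7·12.197 = 8.538
Arc 4: start y=0.000, vy=8.538 → t=1.741, apex=3.716, x_land=37.430, impact vy=-8.538
  bounce: vy ← 0.7·8.538 = 5.977
Arc 5: start y=0.000, vy=5.977 → t=1.218, apex=1.821, x_land=41.244, impact vy=-5.977
  bounce: vy ← 0.7·5.977 = 4.184
Arc 6: start y=0.000, vy=4.184 → t=0.853, apex=0.892, x_land=43.913, impact vy=-4.184
  bounce: vy ← 0.7·4.184 = 2.929
Arc 7: start y=0.000, vy=2.929 → t=0.597, apex=0.437, x_land=45.782, impact vy=-2.929
  bounce: vy ← 0.7·2.929 = 2.050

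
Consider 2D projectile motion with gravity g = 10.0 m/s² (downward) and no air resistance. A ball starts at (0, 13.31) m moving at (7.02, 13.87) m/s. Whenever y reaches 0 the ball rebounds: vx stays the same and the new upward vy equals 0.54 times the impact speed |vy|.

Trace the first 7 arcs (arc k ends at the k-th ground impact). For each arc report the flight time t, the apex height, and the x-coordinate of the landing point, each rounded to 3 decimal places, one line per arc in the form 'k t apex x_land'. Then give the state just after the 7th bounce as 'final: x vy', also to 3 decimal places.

Arc 1: start y=13.310, vy=13.870 → t=3.528, apex=22.929, x_land=24.770, impact vy=-21.414
  bounce: vy ← 0.54·21.414 = 11.564
Arc 2: start y=0.000, vy=11.564 → t=2.313, apex=6.686, x_land=41.005, impact vy=-11.564
  bounce: vy ← 0.54·11.564 = 6.244
Arc 3: start y=0.000, vy=6.244 → t=1.249, apex=1.950, x_land=49.772, impact vy=-6.244
  bounce: vy ← 0.54·6.244 = 3.372
Arc 4: start y=0.000, vy=3.372 → t=0.674, apex=0.569, x_land=54.507, impact vy=-3.372
  bounce: vy ← 0.54·3.372 = 1.821
Arc 5: start y=0.000, vy=1.821 → t=0.364, apex=0.166, x_land=57.063, impact vy=-1.821
  bounce: vy ← 0.54·1.821 = 0.983
Arc 6: start y=0.000, vy=0.983 → t=0.197, apex=0.048, x_land=58.444, impact vy=-0.983
  bounce: vy ← 0.54·0.983 = 0.531
Arc 7: start y=0.000, vy=0.531 → t=0.106, apex=0.014, x_land=59.189, impact vy=-0.531
  bounce: vy ← 0.54·0.531 = 0.287

1 3.528 22.929 24.770
2 2.313 6.686 41.005
3 1.249 1.950 49.772
4 0.674 0.569 54.507
5 0.364 0.166 57.063
6 0.197 0.048 58.444
7 0.106 0.014 59.189
final: 59.189 0.287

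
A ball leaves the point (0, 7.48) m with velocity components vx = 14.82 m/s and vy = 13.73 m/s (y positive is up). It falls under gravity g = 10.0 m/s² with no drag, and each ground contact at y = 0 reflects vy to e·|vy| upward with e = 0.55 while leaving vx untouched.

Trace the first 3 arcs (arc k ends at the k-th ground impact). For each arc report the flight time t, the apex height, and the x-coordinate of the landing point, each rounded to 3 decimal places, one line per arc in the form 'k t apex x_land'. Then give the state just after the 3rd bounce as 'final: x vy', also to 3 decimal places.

Arc 1: start y=7.480, vy=13.730 → t=3.212, apex=16.906, x_land=47.599, impact vy=-18.388
  bounce: vy ← 0.55·18.388 = 10.113
Arc 2: start y=0.000, vy=10.113 → t=2.023, apex=5.114, x_land=77.575, impact vy=-10.113
  bounce: vy ← 0.55·10.113 = 5.562
Arc 3: start y=0.000, vy=5.562 → t=1.112, apex=1.547, x_land=94.061, impact vy=-5.562
  bounce: vy ← 0.55·5.562 = 3.059

1 3.212 16.906 47.599
2 2.023 5.114 77.575
3 1.112 1.547 94.061
final: 94.061 3.059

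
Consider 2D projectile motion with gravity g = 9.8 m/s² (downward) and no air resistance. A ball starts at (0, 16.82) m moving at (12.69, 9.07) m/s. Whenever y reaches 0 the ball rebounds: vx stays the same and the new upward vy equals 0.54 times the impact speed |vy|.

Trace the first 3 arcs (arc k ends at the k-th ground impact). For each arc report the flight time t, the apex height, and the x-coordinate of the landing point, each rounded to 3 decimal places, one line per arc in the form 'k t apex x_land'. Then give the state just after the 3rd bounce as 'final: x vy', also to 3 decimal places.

Arc 1: start y=16.820, vy=9.070 → t=2.997, apex=21.017, x_land=38.026, impact vy=-20.296
  bounce: vy ← 0.54·20.296 = 10.960
Arc 2: start y=0.000, vy=10.960 → t=2.237, apex=6.129, x_land=66.410, impact vy=-10.960
  bounce: vy ← 0.54·10.960 = 5.918
Arc 3: start y=0.000, vy=5.918 → t=1.208, apex=1.787, x_land=81.738, impact vy=-5.918
  bounce: vy ← 0.54·5.918 = 3.196

1 2.997 21.017 38.026
2 2.237 6.129 66.410
3 1.208 1.787 81.738
final: 81.738 3.196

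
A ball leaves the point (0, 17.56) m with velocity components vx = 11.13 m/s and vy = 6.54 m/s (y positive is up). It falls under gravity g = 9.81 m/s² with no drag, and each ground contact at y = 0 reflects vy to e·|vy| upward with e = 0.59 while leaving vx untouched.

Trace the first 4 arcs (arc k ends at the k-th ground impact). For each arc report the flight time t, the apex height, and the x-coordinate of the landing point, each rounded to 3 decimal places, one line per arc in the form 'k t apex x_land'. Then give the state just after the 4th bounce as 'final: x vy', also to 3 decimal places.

Arc 1: start y=17.560, vy=6.540 → t=2.673, apex=19.740, x_land=29.748, impact vy=-19.680
  bounce: vy ← 0.59·19.680 = 11.611
Arc 2: start y=0.000, vy=11.611 → t=2.367, apex=6.871, x_land=56.095, impact vy=-11.611
  bounce: vy ← 0.59·11.611 = 6.851
Arc 3: start y=0.000, vy=6.851 → t=1.397, apex=2.392, x_land=71.640, impact vy=-6.851
  bounce: vy ← 0.59·6.851 = 4.042
Arc 4: start y=0.000, vy=4.042 → t=0.824, apex=0.833, x_land=80.811, impact vy=-4.042
  bounce: vy ← 0.59·4.042 = 2.385

1 2.673 19.740 29.748
2 2.367 6.871 56.095
3 1.397 2.392 71.640
4 0.824 0.833 80.811
final: 80.811 2.385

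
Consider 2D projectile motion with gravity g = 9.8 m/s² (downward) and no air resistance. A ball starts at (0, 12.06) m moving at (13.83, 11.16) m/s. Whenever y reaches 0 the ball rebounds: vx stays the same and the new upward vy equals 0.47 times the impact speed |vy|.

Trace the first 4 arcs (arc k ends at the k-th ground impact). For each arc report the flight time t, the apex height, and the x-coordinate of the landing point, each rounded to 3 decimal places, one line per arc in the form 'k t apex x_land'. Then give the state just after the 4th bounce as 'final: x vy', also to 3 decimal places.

1 3.077 18.414 42.560
2 1.822 4.068 67.761
3 0.856 0.899 79.606
4 0.403 0.198 85.173
final: 85.173 0.927

Arc 1: start y=12.060, vy=11.160 → t=3.077, apex=18.414, x_land=42.560, impact vy=-18.998
  bounce: vy ← 0.47·18.998 = 8.929
Arc 2: start y=0.000, vy=8.929 → t=1.822, apex=4.068, x_land=67.761, impact vy=-8.929
  bounce: vy ← 0.47·8.929 = 4.197
Arc 3: start y=0.000, vy=4.197 → t=0.856, apex=0.899, x_land=79.606, impact vy=-4.197
  bounce: vy ← 0.47·4.197 = 1.972
Arc 4: start y=0.000, vy=1.972 → t=0.403, apex=0.198, x_land=85.173, impact vy=-1.972
  bounce: vy ← 0.47·1.972 = 0.927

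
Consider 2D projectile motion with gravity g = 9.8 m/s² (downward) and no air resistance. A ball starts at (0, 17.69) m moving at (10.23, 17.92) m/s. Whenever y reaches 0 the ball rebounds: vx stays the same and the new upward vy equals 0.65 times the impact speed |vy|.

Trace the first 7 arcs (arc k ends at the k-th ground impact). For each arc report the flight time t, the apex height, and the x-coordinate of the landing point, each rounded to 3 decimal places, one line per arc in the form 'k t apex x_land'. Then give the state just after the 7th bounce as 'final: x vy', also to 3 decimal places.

1 4.466 34.074 45.683
2 3.428 14.396 80.753
3 2.228 6.082 103.548
4 1.448 2.570 118.365
5 0.941 1.086 127.996
6 0.612 0.459 134.256
7 0.398 0.194 138.325
final: 138.325 1.267

Arc 1: start y=17.690, vy=17.920 → t=4.466, apex=34.074, x_land=45.683, impact vy=-25.843
  bounce: vy ← 0.65·25.843 = 16.798
Arc 2: start y=0.000, vy=16.798 → t=3.428, apex=14.396, x_land=80.753, impact vy=-16.798
  bounce: vy ← 0.65·16.798 = 10.919
Arc 3: start y=0.000, vy=10.919 → t=2.228, apex=6.082, x_land=103.548, impact vy=-10.919
  bounce: vy ← 0.65·10.919 = 7.097
Arc 4: start y=0.000, vy=7.097 → t=1.448, apex=2.570, x_land=118.365, impact vy=-7.097
  bounce: vy ← 0.65·7.097 = 4.613
Arc 5: start y=0.000, vy=4.613 → t=0.941, apex=1.086, x_land=127.996, impact vy=-4.613
  bounce: vy ← 0.65·4.613 = 2.999
Arc 6: start y=0.000, vy=2.999 → t=0.612, apex=0.459, x_land=134.256, impact vy=-2.999
  bounce: vy ← 0.65·2.999 = 1.949
Arc 7: start y=0.000, vy=1.949 → t=0.398, apex=0.194, x_land=138.325, impact vy=-1.949
  bounce: vy ← 0.65·1.949 = 1.267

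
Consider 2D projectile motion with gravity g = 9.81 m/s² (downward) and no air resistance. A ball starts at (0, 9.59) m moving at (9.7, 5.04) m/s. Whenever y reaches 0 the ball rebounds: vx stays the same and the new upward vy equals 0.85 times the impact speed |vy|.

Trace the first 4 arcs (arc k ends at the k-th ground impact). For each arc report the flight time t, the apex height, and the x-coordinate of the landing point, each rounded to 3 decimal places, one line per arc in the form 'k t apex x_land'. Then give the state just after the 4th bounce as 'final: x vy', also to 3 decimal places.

Arc 1: start y=9.590, vy=5.040 → t=2.003, apex=10.885, x_land=19.433, impact vy=-14.614
  bounce: vy ← 0.85·14.614 = 12.422
Arc 2: start y=0.000, vy=12.422 → t=2.532, apex=7.864, x_land=43.998, impact vy=-12.422
  bounce: vy ← 0.85·12.422 = 10.558
Arc 3: start y=0.000, vy=10.558 → t=2.153, apex=5.682, x_land=64.878, impact vy=-10.558
  bounce: vy ← 0.85·10.558 = 8.975
Arc 4: start y=0.000, vy=8.975 → t=1.830, apex=4.105, x_land=82.626, impact vy=-8.975
  bounce: vy ← 0.85·8.975 = 7.628

1 2.003 10.885 19.433
2 2.532 7.864 43.998
3 2.153 5.682 64.878
4 1.830 4.105 82.626
final: 82.626 7.628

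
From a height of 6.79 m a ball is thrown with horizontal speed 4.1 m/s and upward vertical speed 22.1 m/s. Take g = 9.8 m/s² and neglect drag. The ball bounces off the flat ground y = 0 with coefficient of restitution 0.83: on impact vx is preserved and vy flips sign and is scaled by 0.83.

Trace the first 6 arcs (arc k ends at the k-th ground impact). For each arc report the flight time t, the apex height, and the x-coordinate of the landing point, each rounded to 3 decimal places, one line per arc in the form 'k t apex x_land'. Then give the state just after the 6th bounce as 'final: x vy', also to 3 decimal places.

1 4.799 31.709 19.676
2 4.223 21.844 36.989
3 3.505 15.049 51.359
4 2.909 10.367 63.287
5 2.415 7.142 73.186
6 2.004 4.920 81.403
final: 81.403 8.151

Arc 1: start y=6.790, vy=22.100 → t=4.799, apex=31.709, x_land=19.676, impact vy=-24.930
  bounce: vy ← 0.83·24.930 = 20.692
Arc 2: start y=0.000, vy=20.692 → t=4.223, apex=21.844, x_land=36.989, impact vy=-20.692
  bounce: vy ← 0.83·20.692 = 17.174
Arc 3: start y=0.000, vy=17.174 → t=3.505, apex=15.049, x_land=51.359, impact vy=-17.174
  bounce: vy ← 0.83·17.174 = 14.255
Arc 4: start y=0.000, vy=14.255 → t=2.909, apex=10.367, x_land=63.287, impact vy=-14.255
  bounce: vy ← 0.83·14.255 = 11.831
Arc 5: start y=0.000, vy=11.831 → t=2.415, apex=7.142, x_land=73.186, impact vy=-11.831
  bounce: vy ← 0.83·11.831 = 9.820
Arc 6: start y=0.000, vy=9.820 → t=2.004, apex=4.920, x_land=81.403, impact vy=-9.820
  bounce: vy ← 0.83·9.820 = 8.151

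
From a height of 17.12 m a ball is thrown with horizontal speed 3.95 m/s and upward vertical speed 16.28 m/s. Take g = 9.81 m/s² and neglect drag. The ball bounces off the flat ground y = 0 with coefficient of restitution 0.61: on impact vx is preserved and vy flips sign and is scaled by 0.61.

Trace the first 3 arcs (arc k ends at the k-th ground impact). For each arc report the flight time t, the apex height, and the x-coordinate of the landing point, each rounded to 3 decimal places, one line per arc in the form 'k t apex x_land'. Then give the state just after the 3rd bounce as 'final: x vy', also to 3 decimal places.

1 4.158 30.629 16.426
2 3.049 11.397 28.468
3 1.860 4.241 35.813
final: 35.813 5.564

Arc 1: start y=17.120, vy=16.280 → t=4.158, apex=30.629, x_land=16.426, impact vy=-24.514
  bounce: vy ← 0.61·24.514 = 14.953
Arc 2: start y=0.000, vy=14.953 → t=3.049, apex=11.397, x_land=28.468, impact vy=-14.953
  bounce: vy ← 0.61·14.953 = 9.122
Arc 3: start y=0.000, vy=9.122 → t=1.860, apex=4.241, x_land=35.813, impact vy=-9.122
  bounce: vy ← 0.61·9.122 = 5.564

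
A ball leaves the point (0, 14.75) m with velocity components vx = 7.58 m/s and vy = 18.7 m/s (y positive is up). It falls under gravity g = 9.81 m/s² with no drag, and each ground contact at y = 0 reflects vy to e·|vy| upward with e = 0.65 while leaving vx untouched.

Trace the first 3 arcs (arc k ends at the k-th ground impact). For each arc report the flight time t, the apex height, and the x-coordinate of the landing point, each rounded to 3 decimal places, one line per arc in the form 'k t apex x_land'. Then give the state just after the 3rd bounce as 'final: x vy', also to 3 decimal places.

Arc 1: start y=14.750, vy=18.700 → t=4.483, apex=32.573, x_land=33.983, impact vy=-25.280
  bounce: vy ← 0.65·25.280 = 16.432
Arc 2: start y=0.000, vy=16.432 → t=3.350, apex=13.762, x_land=59.376, impact vy=-16.432
  bounce: vy ← 0.65·16.432 = 10.681
Arc 3: start y=0.000, vy=10.681 → t=2.178, apex=5.815, x_land=75.882, impact vy=-10.681
  bounce: vy ← 0.65·10.681 = 6.943

1 4.483 32.573 33.983
2 3.350 13.762 59.376
3 2.178 5.815 75.882
final: 75.882 6.943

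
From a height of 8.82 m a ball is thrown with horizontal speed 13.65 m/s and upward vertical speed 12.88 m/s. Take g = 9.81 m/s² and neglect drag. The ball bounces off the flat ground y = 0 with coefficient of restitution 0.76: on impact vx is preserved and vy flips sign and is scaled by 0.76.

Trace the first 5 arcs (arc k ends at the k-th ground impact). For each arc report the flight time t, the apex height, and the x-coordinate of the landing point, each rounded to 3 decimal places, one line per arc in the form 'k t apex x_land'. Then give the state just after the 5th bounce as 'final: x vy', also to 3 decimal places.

1 3.190 17.275 43.539
2 2.853 9.978 82.476
3 2.168 5.763 112.069
4 1.648 3.329 134.559
5 1.252 1.923 151.652
final: 151.652 4.668

Arc 1: start y=8.820, vy=12.880 → t=3.190, apex=17.275, x_land=43.539, impact vy=-18.410
  bounce: vy ← 0.76·18.410 = 13.992
Arc 2: start y=0.000, vy=13.992 → t=2.853, apex=9.978, x_land=82.476, impact vy=-13.992
  bounce: vy ← 0.76·13.992 = 10.634
Arc 3: start y=0.000, vy=10.634 → t=2.168, apex=5.763, x_land=112.069, impact vy=-10.634
  bounce: vy ← 0.76·10.634 = 8.082
Arc 4: start y=0.000, vy=8.082 → t=1.648, apex=3.329, x_land=134.559, impact vy=-8.082
  bounce: vy ← 0.76·8.082 = 6.142
Arc 5: start y=0.000, vy=6.142 → t=1.252, apex=1.923, x_land=151.652, impact vy=-6.142
  bounce: vy ← 0.76·6.142 = 4.668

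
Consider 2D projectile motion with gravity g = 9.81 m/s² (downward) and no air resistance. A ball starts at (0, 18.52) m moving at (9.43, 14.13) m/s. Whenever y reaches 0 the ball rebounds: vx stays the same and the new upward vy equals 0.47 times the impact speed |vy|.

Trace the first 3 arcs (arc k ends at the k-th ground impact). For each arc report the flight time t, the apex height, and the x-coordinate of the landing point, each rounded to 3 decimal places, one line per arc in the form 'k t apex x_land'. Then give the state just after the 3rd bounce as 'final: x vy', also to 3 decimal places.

1 3.859 28.696 36.392
2 2.274 6.339 57.832
3 1.069 1.400 67.909
final: 67.909 2.464

Arc 1: start y=18.520, vy=14.130 → t=3.859, apex=28.696, x_land=36.392, impact vy=-23.728
  bounce: vy ← 0.47·23.728 = 11.152
Arc 2: start y=0.000, vy=11.152 → t=2.274, apex=6.339, x_land=57.832, impact vy=-11.152
  bounce: vy ← 0.47·11.152 = 5.242
Arc 3: start y=0.000, vy=5.242 → t=1.069, apex=1.400, x_land=67.909, impact vy=-5.242
  bounce: vy ← 0.47·5.242 = 2.464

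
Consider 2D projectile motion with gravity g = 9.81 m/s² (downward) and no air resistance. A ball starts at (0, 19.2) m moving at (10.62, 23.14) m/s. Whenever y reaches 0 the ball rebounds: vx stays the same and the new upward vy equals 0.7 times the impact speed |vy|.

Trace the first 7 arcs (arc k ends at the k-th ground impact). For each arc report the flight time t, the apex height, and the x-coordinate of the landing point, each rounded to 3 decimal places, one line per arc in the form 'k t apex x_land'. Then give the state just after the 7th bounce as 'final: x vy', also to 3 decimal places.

Arc 1: start y=19.200, vy=23.140 → t=5.438, apex=46.492, x_land=57.746, impact vy=-30.202
  bounce: vy ← 0.7·30.202 = 21.141
Arc 2: start y=0.000, vy=21.141 → t=4.310, apex=22.781, x_land=103.521, impact vy=-21.141
  bounce: vy ← 0.7·21.141 = 14.799
Arc 3: start y=0.000, vy=14.799 → t=3.017, apex=11.163, x_land=135.562, impact vy=-14.799
  bounce: vy ← 0.7·14.799 = 10.359
Arc 4: start y=0.000, vy=10.359 → t=2.112, apex=5.470, x_land=157.992, impact vy=-10.359
  bounce: vy ← 0.7·10.359 = 7.252
Arc 5: start y=0.000, vy=7.252 → t=1.478, apex=2.680, x_land=173.692, impact vy=-7.252
  bounce: vy ← 0.7·7.252 = 5.076
Arc 6: start y=0.000, vy=5.076 → t=1.035, apex=1.313, x_land=184.683, impact vy=-5.076
  bounce: vy ← 0.7·5.076 = 3.553
Arc 7: start y=0.000, vy=3.553 → t=0.724, apex=0.644, x_land=192.376, impact vy=-3.553
  bounce: vy ← 0.7·3.553 = 2.487

1 5.438 46.492 57.746
2 4.310 22.781 103.521
3 3.017 11.163 135.562
4 2.112 5.470 157.992
5 1.478 2.680 173.692
6 1.035 1.313 184.683
7 0.724 0.644 192.376
final: 192.376 2.487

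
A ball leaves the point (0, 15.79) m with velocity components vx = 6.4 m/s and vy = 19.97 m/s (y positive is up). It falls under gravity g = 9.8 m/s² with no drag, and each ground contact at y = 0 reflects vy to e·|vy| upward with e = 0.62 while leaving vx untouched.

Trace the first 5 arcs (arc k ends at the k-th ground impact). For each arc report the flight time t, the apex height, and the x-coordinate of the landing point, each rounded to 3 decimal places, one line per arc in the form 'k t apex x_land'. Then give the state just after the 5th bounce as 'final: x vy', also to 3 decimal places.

1 4.753 36.137 30.422
2 3.367 13.891 51.974
3 2.088 5.340 65.336
4 1.294 2.053 73.620
5 0.803 0.789 78.756
final: 78.756 2.438

Arc 1: start y=15.790, vy=19.970 → t=4.753, apex=36.137, x_land=30.422, impact vy=-26.614
  bounce: vy ← 0.62·26.614 = 16.500
Arc 2: start y=0.000, vy=16.500 → t=3.367, apex=13.891, x_land=51.974, impact vy=-16.500
  bounce: vy ← 0.62·16.500 = 10.230
Arc 3: start y=0.000, vy=10.230 → t=2.088, apex=5.340, x_land=65.336, impact vy=-10.230
  bounce: vy ← 0.62·10.230 = 6.343
Arc 4: start y=0.000, vy=6.343 → t=1.294, apex=2.053, x_land=73.620, impact vy=-6.343
  bounce: vy ← 0.62·6.343 = 3.933
Arc 5: start y=0.000, vy=3.933 → t=0.803, apex=0.789, x_land=78.756, impact vy=-3.933
  bounce: vy ← 0.62·3.933 = 2.438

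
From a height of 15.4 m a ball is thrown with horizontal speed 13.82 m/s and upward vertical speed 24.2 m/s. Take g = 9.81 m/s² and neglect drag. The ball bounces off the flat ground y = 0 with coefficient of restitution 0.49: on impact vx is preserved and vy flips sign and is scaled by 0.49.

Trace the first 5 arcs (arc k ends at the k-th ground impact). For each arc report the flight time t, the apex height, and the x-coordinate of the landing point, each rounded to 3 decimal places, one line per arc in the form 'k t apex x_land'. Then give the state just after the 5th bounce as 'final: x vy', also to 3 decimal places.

1 5.504 45.249 76.067
2 2.977 10.864 117.203
3 1.459 2.609 137.360
4 0.715 0.626 147.236
5 0.350 0.150 152.076
final: 152.076 0.842

Arc 1: start y=15.400, vy=24.200 → t=5.504, apex=45.249, x_land=76.067, impact vy=-29.796
  bounce: vy ← 0.49·29.796 = 14.600
Arc 2: start y=0.000, vy=14.600 → t=2.977, apex=10.864, x_land=117.203, impact vy=-14.600
  bounce: vy ← 0.49·14.600 = 7.154
Arc 3: start y=0.000, vy=7.154 → t=1.459, apex=2.609, x_land=137.360, impact vy=-7.154
  bounce: vy ← 0.49·7.154 = 3.505
Arc 4: start y=0.000, vy=3.505 → t=0.715, apex=0.626, x_land=147.236, impact vy=-3.505
  bounce: vy ← 0.49·3.505 = 1.718
Arc 5: start y=0.000, vy=1.718 → t=0.350, apex=0.150, x_land=152.076, impact vy=-1.718
  bounce: vy ← 0.49·1.718 = 0.842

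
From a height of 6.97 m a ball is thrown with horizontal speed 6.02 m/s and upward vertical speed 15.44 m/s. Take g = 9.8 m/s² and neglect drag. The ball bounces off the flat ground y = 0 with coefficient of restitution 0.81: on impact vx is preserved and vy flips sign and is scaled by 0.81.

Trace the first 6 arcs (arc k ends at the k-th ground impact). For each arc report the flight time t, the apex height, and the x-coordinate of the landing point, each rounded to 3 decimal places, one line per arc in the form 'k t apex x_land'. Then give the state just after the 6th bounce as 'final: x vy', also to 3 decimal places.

1 3.552 19.133 21.380
2 3.201 12.553 40.651
3 2.593 8.236 56.261
4 2.100 5.404 68.904
5 1.701 3.545 79.146
6 1.378 2.326 87.441
final: 87.441 5.469

Arc 1: start y=6.970, vy=15.440 → t=3.552, apex=19.133, x_land=21.380, impact vy=-19.365
  bounce: vy ← 0.81·19.365 = 15.686
Arc 2: start y=0.000, vy=15.686 → t=3.201, apex=12.553, x_land=40.651, impact vy=-15.686
  bounce: vy ← 0.81·15.686 = 12.705
Arc 3: start y=0.000, vy=12.705 → t=2.593, apex=8.236, x_land=56.261, impact vy=-12.705
  bounce: vy ← 0.81·12.705 = 10.291
Arc 4: start y=0.000, vy=10.291 → t=2.100, apex=5.404, x_land=68.904, impact vy=-10.291
  bounce: vy ← 0.81·10.291 = 8.336
Arc 5: start y=0.000, vy=8.336 → t=1.701, apex=3.545, x_land=79.146, impact vy=-8.336
  bounce: vy ← 0.81·8.336 = 6.752
Arc 6: start y=0.000, vy=6.752 → t=1.378, apex=2.326, x_land=87.441, impact vy=-6.752
  bounce: vy ← 0.81·6.752 = 5.469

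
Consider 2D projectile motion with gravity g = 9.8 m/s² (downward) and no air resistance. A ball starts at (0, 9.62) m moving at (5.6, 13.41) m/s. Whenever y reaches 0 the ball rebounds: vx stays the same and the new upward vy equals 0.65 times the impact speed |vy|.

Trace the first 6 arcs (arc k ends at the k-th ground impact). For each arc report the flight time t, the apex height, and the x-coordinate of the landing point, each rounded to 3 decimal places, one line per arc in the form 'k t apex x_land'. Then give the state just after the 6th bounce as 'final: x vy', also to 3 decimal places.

Arc 1: start y=9.620, vy=13.410 → t=3.327, apex=18.795, x_land=18.630, impact vy=-19.193
  bounce: vy ← 0.65·19.193 = 12.476
Arc 2: start y=0.000, vy=12.476 → t=2.546, apex=7.941, x_land=32.888, impact vy=-12.476
  bounce: vy ← 0.65·12.476 = 8.109
Arc 3: start y=0.000, vy=8.109 → t=1.655, apex=3.355, x_land=42.156, impact vy=-8.109
  bounce: vy ← 0.65·8.109 = 5.271
Arc 4: start y=0.000, vy=5.271 → t=1.076, apex=1.417, x_land=48.180, impact vy=-5.271
  bounce: vy ← 0.65·5.271 = 3.426
Arc 5: start y=0.000, vy=3.426 → t=0.699, apex=0.599, x_land=52.095, impact vy=-3.426
  bounce: vy ← 0.65·3.426 = 2.227
Arc 6: start y=0.000, vy=2.227 → t=0.454, apex=0.253, x_land=54.640, impact vy=-2.227
  bounce: vy ← 0.65·2.227 = 1.448

1 3.327 18.795 18.630
2 2.546 7.941 32.888
3 1.655 3.355 42.156
4 1.076 1.417 48.180
5 0.699 0.599 52.095
6 0.454 0.253 54.640
final: 54.640 1.448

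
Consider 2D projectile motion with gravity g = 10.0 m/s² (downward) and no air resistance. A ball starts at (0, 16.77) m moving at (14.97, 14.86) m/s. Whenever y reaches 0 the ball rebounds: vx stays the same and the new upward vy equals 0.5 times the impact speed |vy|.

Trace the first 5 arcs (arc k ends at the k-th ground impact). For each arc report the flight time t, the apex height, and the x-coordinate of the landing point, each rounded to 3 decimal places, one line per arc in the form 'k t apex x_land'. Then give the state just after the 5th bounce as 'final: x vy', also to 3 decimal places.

Arc 1: start y=16.770, vy=14.860 → t=3.844, apex=27.811, x_land=57.551, impact vy=-23.584
  bounce: vy ← 0.5·23.584 = 11.792
Arc 2: start y=0.000, vy=11.792 → t=2.358, apex=6.953, x_land=92.857, impact vy=-11.792
  bounce: vy ← 0.5·11.792 = 5.896
Arc 3: start y=0.000, vy=5.896 → t=1.179, apex=1.738, x_land=110.510, impact vy=-5.896
  bounce: vy ← 0.5·5.896 = 2.948
Arc 4: start y=0.000, vy=2.948 → t=0.590, apex=0.435, x_land=119.336, impact vy=-2.948
  bounce: vy ← 0.5·2.948 = 1.474
Arc 5: start y=0.000, vy=1.474 → t=0.295, apex=0.109, x_land=123.749, impact vy=-1.474
  bounce: vy ← 0.5·1.474 = 0.737

1 3.844 27.811 57.551
2 2.358 6.953 92.857
3 1.179 1.738 110.510
4 0.590 0.435 119.336
5 0.295 0.109 123.749
final: 123.749 0.737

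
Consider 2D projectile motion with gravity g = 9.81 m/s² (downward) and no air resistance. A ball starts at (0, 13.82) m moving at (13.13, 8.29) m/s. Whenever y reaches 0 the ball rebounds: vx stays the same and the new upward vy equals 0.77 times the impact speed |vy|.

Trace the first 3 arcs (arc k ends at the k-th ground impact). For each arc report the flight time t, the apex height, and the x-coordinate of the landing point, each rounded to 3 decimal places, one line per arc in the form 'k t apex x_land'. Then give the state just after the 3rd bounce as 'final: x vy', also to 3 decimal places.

1 2.724 17.323 35.770
2 2.894 10.271 73.770
3 2.228 6.089 103.029
final: 103.029 8.416

Arc 1: start y=13.820, vy=8.290 → t=2.724, apex=17.323, x_land=35.770, impact vy=-18.436
  bounce: vy ← 0.77·18.436 = 14.195
Arc 2: start y=0.000, vy=14.195 → t=2.894, apex=10.271, x_land=73.770, impact vy=-14.195
  bounce: vy ← 0.77·14.195 = 10.930
Arc 3: start y=0.000, vy=10.930 → t=2.228, apex=6.089, x_land=103.029, impact vy=-10.930
  bounce: vy ← 0.77·10.930 = 8.416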